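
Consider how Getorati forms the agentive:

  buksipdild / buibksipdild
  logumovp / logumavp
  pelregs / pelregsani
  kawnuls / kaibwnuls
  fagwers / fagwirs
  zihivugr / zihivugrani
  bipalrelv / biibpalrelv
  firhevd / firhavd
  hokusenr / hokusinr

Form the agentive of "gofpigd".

gofpigdani

"gofpigd" has second-to-last letter 'g'. The stems whose second-to-last letter is 'g' (pelregs → pelregsani, zihivugr → zihivugrani) add -ani.
The other patterns: stems whose second-to-last letter is 'l' insert -ib- after the first vowel; stems whose second-to-last letter is 'v' change the last vowel to 'a'; stems whose second-to-last letter is 'n' or 'r' change the last vowel to 'i'.
So gofpigd → gofpigdani.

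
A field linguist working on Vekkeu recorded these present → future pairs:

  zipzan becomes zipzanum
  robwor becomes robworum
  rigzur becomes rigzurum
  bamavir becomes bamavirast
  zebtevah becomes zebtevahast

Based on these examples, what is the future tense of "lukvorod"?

lukvorodast

robwor and bamavir both end in -r yet inflect differently (robworum, bamavirast), so the final letter is not what conditions the rule; the number of vowels is.
"lukvorod" has 3 vowels. The stems with 3 vowels (bamavir → bamavirast, zebtevah → zebtevahast) add -ast.
So lukvorod → lukvorodast.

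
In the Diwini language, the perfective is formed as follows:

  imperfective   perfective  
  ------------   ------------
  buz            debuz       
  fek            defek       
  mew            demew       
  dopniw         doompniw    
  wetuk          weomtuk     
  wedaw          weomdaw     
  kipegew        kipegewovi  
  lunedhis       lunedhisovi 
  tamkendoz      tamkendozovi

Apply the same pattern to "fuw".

"fuw" has 1 vowel. The stems with 1 vowel (buz → debuz, fek → defek, mew → demew) add the prefix de-.
The other patterns: stems with 2 vowels insert -om- after the first vowel; stems with 3 vowels add -ovi.
So fuw → defuw.

defuw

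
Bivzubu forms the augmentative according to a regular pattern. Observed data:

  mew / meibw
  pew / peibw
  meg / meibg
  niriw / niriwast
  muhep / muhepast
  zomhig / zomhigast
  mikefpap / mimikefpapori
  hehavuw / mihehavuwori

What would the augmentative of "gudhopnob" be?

migudhopnobori

mew and niriw both end in -w yet inflect differently (meibw, niriwast), so the final letter is not what conditions the rule; the number of vowels is.
"gudhopnob" has 3 vowels. The stems with 3 vowels (mikefpap → mimikefpapori, hehavuw → mihehavuwori) add mi- … -ori around the stem.
The other patterns: stems with 1 vowel insert -ib- after the first vowel; stems with 2 vowels add -ast.
So gudhopnob → migudhopnobori.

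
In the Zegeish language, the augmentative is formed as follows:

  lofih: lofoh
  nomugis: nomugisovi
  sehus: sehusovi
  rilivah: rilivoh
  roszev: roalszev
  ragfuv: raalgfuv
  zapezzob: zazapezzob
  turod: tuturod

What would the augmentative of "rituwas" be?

lofih and nomugis both have last vowel 'i' yet inflect differently (lofoh, nomugisovi), so the last vowel is not what conditions the rule; the final letter is.
"rituwas" ends in -s. The stems ending in -s (nomugis → nomugisovi, sehus → sehusovi) add -ovi.
The other patterns: stems ending in -h change the last vowel to 'o'; stems ending in -v insert -al- after the first vowel; stems ending in -b or -d repeat the first consonant+vowel as a prefix.
So rituwas → rituwasovi.

rituwasovi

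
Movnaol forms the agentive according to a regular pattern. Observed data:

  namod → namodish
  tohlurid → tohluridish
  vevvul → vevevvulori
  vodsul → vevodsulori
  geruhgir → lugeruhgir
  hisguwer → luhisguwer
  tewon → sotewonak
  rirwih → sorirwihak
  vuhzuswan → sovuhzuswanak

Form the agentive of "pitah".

sopitahak

tohlurid and geruhgir both have last vowel 'i' yet inflect differently (tohluridish, lugeruhgir), so the last vowel is not what conditions the rule; the final letter is.
"pitah" ends in -h. The one such stem in the data (rirwih → sorirwihak) adds so- … -ak around the stem, so the same rule applies.
So pitah → sopitahak.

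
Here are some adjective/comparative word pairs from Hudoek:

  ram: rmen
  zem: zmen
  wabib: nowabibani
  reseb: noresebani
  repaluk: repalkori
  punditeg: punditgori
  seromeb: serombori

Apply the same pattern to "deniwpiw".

"deniwpiw" has 3 vowels. The stems with 3 vowels (repaluk → repalkori, punditeg → punditgori, seromeb → serombori) delete the last vowel and add -ori.
The other patterns: stems with 1 vowel delete the last vowel and add -en; stems with 2 vowels add no- … -ani around the stem.
So deniwpiw → deniwpwori.

deniwpwori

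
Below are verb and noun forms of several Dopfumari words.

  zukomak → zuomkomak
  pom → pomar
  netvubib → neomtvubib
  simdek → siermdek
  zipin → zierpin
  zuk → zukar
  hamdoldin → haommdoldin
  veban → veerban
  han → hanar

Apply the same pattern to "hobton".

han and zipin both end in -n yet inflect differently (hanar, zierpin), so the final letter is not what conditions the rule; the number of vowels is.
"hobton" has 2 vowels. The stems with 2 vowels (zipin → zierpin, veban → veerban, simdek → siermdek) insert -er- after the first vowel.
The other patterns: stems with 1 vowel add -ar; stems with 3 vowels insert -om- after the first vowel.
So hobton → hoerbton.

hoerbton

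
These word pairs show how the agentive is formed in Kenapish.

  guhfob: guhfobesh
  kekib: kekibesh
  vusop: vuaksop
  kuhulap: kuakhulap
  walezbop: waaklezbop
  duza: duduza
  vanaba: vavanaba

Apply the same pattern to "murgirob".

murgirobesh

guhfob and vusop both have last vowel 'o' yet inflect differently (guhfobesh, vuaksop), so the last vowel is not what conditions the rule; the final letter is.
"murgirob" ends in -b. The stems ending in -b (guhfob → guhfobesh, kekib → kekibesh) add -esh.
The other patterns: stems ending in -p insert -ak- after the first vowel; stems ending in -a repeat the first consonant+vowel as a prefix.
So murgirob → murgirobesh.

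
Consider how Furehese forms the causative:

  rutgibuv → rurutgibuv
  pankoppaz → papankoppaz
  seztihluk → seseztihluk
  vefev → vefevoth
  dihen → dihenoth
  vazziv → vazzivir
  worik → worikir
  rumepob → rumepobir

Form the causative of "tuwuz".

rutgibuv and vefev both end in -v yet inflect differently (rurutgibuv, vefevoth), so the final letter is not what conditions the rule; the last vowel is.
"tuwuz" has last vowel 'u'. The stems whose last vowel is 'u' (rutgibuv → rurutgibuv, seztihluk → seseztihluk) repeat the first consonant+vowel as a prefix.
The other patterns: stems whose last vowel is 'e' add -oth; stems whose last vowel is 'i' or 'o' add -ir.
So tuwuz → tutuwuz.

tutuwuz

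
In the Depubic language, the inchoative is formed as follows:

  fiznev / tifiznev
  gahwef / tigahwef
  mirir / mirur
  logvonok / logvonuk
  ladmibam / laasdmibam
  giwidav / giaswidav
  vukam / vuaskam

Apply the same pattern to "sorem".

fiznev and giwidav both end in -v yet inflect differently (tifiznev, giaswidav), so the final letter is not what conditions the rule; the last vowel is.
"sorem" has last vowel 'e'. The stems whose last vowel is 'e' (fiznev → tifiznev, gahwef → tigahwef) add the prefix ti-.
The other patterns: stems whose last vowel is 'i' or 'o' change the last vowel to 'u'; stems whose last vowel is 'a' insert -as- after the first vowel.
So sorem → tisorem.

tisorem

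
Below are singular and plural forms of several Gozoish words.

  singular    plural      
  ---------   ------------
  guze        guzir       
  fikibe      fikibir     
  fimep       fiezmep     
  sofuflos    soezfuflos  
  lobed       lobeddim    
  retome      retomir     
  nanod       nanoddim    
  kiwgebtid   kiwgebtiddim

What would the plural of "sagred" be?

"sagred" ends in -d. The stems ending in -d (nanod → nanoddim, kiwgebtid → kiwgebtiddim, lobed → lobeddim) double the final consonant and add -im.
The other patterns: stems ending in -e drop the final letter and add -ir; stems ending in -p or -s insert -ez- after the first vowel.
So sagred → sagreddim.

sagreddim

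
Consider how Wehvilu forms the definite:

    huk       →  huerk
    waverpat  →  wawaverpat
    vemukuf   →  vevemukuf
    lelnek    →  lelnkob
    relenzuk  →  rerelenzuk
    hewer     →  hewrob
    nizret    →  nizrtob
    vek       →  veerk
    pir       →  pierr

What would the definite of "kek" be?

keerk

"kek" has 1 vowel. The stems with 1 vowel (vek → veerk, huk → huerk, pir → pierr) insert -er- after the first vowel.
The other patterns: stems with 2 vowels delete the last vowel and add -ob; stems with 3 vowels repeat the first consonant+vowel as a prefix.
So kek → keerk.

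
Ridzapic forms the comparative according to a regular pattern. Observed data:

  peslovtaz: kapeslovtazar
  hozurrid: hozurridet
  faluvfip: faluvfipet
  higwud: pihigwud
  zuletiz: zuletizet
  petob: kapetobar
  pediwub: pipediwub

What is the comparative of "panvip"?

"panvip" has last vowel 'i'. The stems whose last vowel is 'i' (zuletiz → zuletizet, hozurrid → hozurridet, faluvfip → faluvfipet) add -et.
So panvip → panvipet.

panvipet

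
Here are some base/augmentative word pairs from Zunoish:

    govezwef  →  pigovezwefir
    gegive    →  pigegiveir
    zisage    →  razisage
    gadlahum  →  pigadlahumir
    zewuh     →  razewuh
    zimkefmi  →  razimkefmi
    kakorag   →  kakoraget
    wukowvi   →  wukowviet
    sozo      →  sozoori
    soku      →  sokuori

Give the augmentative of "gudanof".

pigudanofir

zisage and gegive both end in -e yet inflect differently (razisage, pigegiveir), so the final letter is not what conditions the rule; the first letter is.
"gudanof" begins with g-. The stems beginning with g- (govezwef → pigovezwefir, gadlahum → pigadlahumir, gegive → pigegiveir) add pi- … -ir around the stem.
The other patterns: stems beginning with s- add -ori; stems beginning with z- add the prefix ra-; stems beginning with k- or w- add -et.
So gudanof → pigudanofir.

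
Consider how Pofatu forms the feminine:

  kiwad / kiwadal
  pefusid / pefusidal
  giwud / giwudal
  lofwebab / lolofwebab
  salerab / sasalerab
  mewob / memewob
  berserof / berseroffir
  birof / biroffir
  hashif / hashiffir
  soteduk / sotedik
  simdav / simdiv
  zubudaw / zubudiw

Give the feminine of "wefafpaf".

kiwad and lofwebab both have last vowel 'a' yet inflect differently (kiwadal, lolofwebab), so the last vowel is not what conditions the rule; the final letter is.
"wefafpaf" ends in -f. The stems ending in -f (berserof → berseroffir, birof → biroffir, hashif → hashiffir) double the final consonant and add -ir.
So wefafpaf → wefafpaffir.

wefafpaffir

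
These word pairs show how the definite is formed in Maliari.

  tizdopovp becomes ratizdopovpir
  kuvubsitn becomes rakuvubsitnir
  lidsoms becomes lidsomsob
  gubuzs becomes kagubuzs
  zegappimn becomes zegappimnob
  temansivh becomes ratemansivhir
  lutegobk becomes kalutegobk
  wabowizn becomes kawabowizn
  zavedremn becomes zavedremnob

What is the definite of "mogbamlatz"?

ramogbamlatzir

gubuzs and lidsoms both end in -s yet inflect differently (kagubuzs, lidsomsob), so the final letter is not what conditions the rule; the second-to-last letter is.
"mogbamlatz" has second-to-last letter 't'. The one such stem in the data (kuvubsitn → rakuvubsitnir) adds ra- … -ir around the stem, so the same rule applies.
So mogbamlatz → ramogbamlatzir.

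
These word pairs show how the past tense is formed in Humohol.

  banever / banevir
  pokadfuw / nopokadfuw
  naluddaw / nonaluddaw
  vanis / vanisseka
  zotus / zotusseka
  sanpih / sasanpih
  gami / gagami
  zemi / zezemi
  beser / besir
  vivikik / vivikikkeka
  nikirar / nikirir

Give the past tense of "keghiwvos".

zotus and pokadfuw both have last vowel 'u' yet inflect differently (zotusseka, nopokadfuw), so the last vowel is not what conditions the rule; the final letter is.
"keghiwvos" ends in -s. The stems ending in -s (zotus → zotusseka, vanis → vanisseka) double the final consonant and add -eka.
So keghiwvos → keghiwvosseka.

keghiwvosseka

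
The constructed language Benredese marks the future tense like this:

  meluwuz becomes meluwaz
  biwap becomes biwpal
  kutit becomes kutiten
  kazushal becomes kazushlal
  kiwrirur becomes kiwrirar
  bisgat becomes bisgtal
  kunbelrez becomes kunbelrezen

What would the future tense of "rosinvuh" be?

rosinvah

"rosinvuh" has last vowel 'u'. The stems whose last vowel is 'u' (meluwuz → meluwaz, kiwrirur → kiwrirar) change the last vowel to 'a'.
The other patterns: stems whose last vowel is 'a' delete the last vowel and add -al; stems whose last vowel is 'e' or 'i' add -en.
So rosinvuh → rosinvah.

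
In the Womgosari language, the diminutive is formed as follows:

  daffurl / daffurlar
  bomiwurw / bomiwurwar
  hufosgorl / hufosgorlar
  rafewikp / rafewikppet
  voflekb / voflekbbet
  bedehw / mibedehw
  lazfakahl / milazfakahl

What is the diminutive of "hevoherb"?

"hevoherb" has second-to-last letter 'r'. The stems whose second-to-last letter is 'r' (daffurl → daffurlar, bomiwurw → bomiwurwar, hufosgorl → hufosgorlar) add -ar.
So hevoherb → hevoherbar.

hevoherbar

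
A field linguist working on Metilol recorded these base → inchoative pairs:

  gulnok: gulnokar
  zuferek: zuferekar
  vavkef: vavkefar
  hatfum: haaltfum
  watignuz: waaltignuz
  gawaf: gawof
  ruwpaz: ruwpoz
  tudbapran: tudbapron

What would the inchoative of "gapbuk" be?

"gapbuk" has last vowel 'u'. The stems whose last vowel is 'u' (hatfum → haaltfum, watignuz → waaltignuz) insert -al- after the first vowel.
So gapbuk → gaalpbuk.

gaalpbuk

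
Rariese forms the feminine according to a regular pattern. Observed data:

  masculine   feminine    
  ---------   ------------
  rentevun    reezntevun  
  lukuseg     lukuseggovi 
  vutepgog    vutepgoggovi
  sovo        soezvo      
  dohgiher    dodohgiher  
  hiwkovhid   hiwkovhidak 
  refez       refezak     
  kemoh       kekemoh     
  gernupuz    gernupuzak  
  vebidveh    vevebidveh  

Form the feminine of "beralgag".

beralgaggovi

"beralgag" ends in -g. The stems ending in -g (vutepgog → vutepgoggovi, lukuseg → lukuseggovi) double the final consonant and add -ovi.
The other patterns: stems ending in -h or -r repeat the first consonant+vowel as a prefix; stems ending in -n or -o insert -ez- after the first vowel; stems ending in -d or -z add -ak.
So beralgag → beralgaggovi.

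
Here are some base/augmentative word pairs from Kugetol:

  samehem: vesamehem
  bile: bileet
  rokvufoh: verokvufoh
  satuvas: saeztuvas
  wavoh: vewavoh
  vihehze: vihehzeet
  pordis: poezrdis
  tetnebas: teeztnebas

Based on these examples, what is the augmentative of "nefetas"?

neezfetas

vihehze and samehem both have last vowel 'e' yet inflect differently (vihehzeet, vesamehem), so the last vowel is not what conditions the rule; the final letter is.
"nefetas" ends in -s. The stems ending in -s (pordis → poezrdis, satuvas → saeztuvas, tetnebas → teeztnebas) insert -ez- after the first vowel.
So nefetas → neezfetas.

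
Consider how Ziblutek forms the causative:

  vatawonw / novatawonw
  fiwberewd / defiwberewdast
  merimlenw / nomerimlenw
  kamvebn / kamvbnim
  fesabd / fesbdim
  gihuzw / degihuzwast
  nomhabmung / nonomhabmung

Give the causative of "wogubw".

"wogubw" has second-to-last letter 'b'. The stems whose second-to-last letter is 'b' (kamvebn → kamvbnim, fesabd → fesbdim) delete the last vowel and add -im.
So wogubw → wogbwim.

wogbwim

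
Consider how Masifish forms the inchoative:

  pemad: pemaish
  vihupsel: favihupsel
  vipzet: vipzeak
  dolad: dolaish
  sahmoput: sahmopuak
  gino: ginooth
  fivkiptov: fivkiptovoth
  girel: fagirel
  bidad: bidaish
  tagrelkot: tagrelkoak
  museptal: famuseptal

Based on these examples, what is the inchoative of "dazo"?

dazooth

museptal and dolad both have last vowel 'a' yet inflect differently (famuseptal, dolaish), so the last vowel is not what conditions the rule; the final letter is.
"dazo" ends in -o. The one such stem in the data (gino → ginooth) adds -oth, so the same rule applies.
So dazo → dazooth.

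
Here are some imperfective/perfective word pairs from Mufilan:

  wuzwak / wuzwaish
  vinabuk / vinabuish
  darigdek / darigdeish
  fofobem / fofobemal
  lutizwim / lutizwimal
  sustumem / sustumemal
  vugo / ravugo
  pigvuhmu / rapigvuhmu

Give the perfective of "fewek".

darigdek and fofobem both have last vowel 'e' yet inflect differently (darigdeish, fofobemal), so the last vowel is not what conditions the rule; the final letter is.
"fewek" ends in -k. The stems ending in -k (wuzwak → wuzwaish, vinabuk → vinabuish, darigdek → darigdeish) drop the final letter and add -ish.
The other patterns: stems ending in -m add -al; stems ending in -o or -u add the prefix ra-.
So fewek → feweish.

feweish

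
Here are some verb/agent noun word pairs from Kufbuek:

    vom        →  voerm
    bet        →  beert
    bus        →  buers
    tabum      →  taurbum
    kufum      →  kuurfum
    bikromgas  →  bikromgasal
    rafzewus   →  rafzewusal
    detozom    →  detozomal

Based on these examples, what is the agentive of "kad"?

kaerd

vom and tabum both end in -m yet inflect differently (voerm, taurbum), so the final letter is not what conditions the rule; the number of vowels is.
"kad" has 1 vowel. The stems with 1 vowel (vom → voerm, bet → beert, bus → buers) insert -er- after the first vowel.
The other patterns: stems with 2 vowels insert -ur- after the first vowel; stems with 3 vowels add -al.
So kad → kaerd.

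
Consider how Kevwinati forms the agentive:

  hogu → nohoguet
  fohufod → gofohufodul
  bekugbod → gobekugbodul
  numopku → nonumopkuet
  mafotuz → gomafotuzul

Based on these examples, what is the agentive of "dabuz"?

godabuzul

numopku and mafotuz both have last vowel 'u' yet inflect differently (nonumopkuet, gomafotuzul), so the last vowel is not what conditions the rule; whether the stem ends in a vowel or a consonant is.
"dabuz" ends in a consonant. The stems ending in a consonant (fohufod → gofohufodul, mafotuz → gomafotuzul, bekugbod → gobekugbodul) add go- … -ul around the stem.
The other pattern: stems ending in a vowel add no- … -et around the stem.
So dabuz → godabuzul.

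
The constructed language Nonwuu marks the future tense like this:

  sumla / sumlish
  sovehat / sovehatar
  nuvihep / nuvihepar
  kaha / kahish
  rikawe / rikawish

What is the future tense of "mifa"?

kaha and sovehat both have last vowel 'a' yet inflect differently (kahish, sovehatar), so the last vowel is not what conditions the rule; whether the stem ends in a vowel or a consonant is.
"mifa" ends in a vowel. The stems ending in a vowel (kaha → kahish, sumla → sumlish, rikawe → rikawish) drop the final letter and add -ish.
So mifa → mifish.

mifish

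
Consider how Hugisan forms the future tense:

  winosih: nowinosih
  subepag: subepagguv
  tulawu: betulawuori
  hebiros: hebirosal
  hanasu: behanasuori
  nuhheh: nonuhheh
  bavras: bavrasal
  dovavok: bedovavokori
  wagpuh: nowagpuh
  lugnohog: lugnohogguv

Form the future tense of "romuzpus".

romuzpusal

subepag and bavras both have last vowel 'a' yet inflect differently (subepagguv, bavrasal), so the last vowel is not what conditions the rule; the final letter is.
"romuzpus" ends in -s. The stems ending in -s (bavras → bavrasal, hebiros → hebirosal) add -al.
So romuzpus → romuzpusal.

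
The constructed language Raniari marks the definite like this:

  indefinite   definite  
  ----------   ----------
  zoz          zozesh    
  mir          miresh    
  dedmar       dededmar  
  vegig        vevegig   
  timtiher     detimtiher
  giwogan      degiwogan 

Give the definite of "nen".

nenesh

mir and dedmar both end in -r yet inflect differently (miresh, dededmar), so the final letter is not what conditions the rule; the number of vowels is.
"nen" has 1 vowel. The stems with 1 vowel (mir → miresh, zoz → zozesh) add -esh.
The other patterns: stems with 2 vowels repeat the first consonant+vowel as a prefix; stems with 3 vowels add the prefix de-.
So nen → nenesh.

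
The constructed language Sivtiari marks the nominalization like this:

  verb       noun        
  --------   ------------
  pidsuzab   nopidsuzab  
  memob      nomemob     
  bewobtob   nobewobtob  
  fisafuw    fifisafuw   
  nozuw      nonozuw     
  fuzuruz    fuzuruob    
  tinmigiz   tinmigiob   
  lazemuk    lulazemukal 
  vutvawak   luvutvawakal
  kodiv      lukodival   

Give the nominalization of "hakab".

nohakab

fisafuw and fuzuruz both have last vowel 'u' yet inflect differently (fifisafuw, fuzuruob), so the last vowel is not what conditions the rule; the final letter is.
"hakab" ends in -b. The stems ending in -b (pidsuzab → nopidsuzab, memob → nomemob, bewobtob → nobewobtob) add the prefix no-.
The other patterns: stems ending in -w repeat the first consonant+vowel as a prefix; stems ending in -z drop the final letter and add -ob; stems ending in -k or -v add lu- … -al around the stem.
So hakab → nohakab.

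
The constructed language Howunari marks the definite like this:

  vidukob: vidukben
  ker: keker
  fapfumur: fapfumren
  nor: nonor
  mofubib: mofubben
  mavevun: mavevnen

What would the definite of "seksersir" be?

nor and fapfumur both end in -r yet inflect differently (nonor, fapfumren), so the final letter is not what conditions the rule; the number of vowels is.
"seksersir" has 3 vowels. The stems with 3 vowels (vidukob → vidukben, fapfumur → fapfumren, mavevun → mavevnen) delete the last vowel and add -en.
So seksersir → seksersren.

seksersren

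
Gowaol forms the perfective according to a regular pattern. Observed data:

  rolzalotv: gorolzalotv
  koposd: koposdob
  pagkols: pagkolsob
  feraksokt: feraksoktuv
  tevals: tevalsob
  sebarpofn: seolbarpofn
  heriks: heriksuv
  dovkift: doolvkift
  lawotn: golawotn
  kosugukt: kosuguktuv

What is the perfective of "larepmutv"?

sebarpofn and lawotn both end in -n yet inflect differently (seolbarpofn, golawotn), so the final letter is not what conditions the rule; the second-to-last letter is.
"larepmutv" has second-to-last letter 't'. The stems whose second-to-last letter is 't' (lawotn → golawotn, rolzalotv → gorolzalotv) add the prefix go-.
So larepmutv → golarepmutv.

golarepmutv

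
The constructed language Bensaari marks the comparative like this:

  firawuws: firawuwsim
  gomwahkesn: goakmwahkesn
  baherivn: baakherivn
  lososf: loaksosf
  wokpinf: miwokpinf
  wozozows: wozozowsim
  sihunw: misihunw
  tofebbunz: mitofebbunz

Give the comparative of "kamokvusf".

kaakmokvusf

lososf and wokpinf both end in -f yet inflect differently (loaksosf, miwokpinf), so the final letter is not what conditions the rule; the second-to-last letter is.
"kamokvusf" has second-to-last letter 's'. The stems whose second-to-last letter is 's' (lososf → loaksosf, gomwahkesn → goakmwahkesn) insert -ak- after the first vowel.
So kamokvusf → kaakmokvusf.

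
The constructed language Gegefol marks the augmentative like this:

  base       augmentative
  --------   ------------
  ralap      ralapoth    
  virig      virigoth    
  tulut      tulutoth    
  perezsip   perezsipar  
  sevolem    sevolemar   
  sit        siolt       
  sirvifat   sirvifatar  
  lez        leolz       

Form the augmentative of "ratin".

ratinoth

sit and tulut both end in -t yet inflect differently (siolt, tulutoth), so the final letter is not what conditions the rule; the number of vowels is.
"ratin" has 2 vowels. The stems with 2 vowels (ralap → ralapoth, virig → virigoth, tulut → tulutoth) add -oth.
So ratin → ratinoth.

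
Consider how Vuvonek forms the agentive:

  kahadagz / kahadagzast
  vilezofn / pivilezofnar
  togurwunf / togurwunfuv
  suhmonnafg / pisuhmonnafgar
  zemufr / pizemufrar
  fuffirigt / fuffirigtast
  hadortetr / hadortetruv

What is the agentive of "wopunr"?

zemufr and hadortetr both end in -r yet inflect differently (pizemufrar, hadortetruv), so the final letter is not what conditions the rule; the second-to-last letter is.
"wopunr" has second-to-last letter 'n'. The one such stem in the data (togurwunf → togurwunfuv) adds -uv, so the same rule applies.
So wopunr → wopunruv.

wopunruv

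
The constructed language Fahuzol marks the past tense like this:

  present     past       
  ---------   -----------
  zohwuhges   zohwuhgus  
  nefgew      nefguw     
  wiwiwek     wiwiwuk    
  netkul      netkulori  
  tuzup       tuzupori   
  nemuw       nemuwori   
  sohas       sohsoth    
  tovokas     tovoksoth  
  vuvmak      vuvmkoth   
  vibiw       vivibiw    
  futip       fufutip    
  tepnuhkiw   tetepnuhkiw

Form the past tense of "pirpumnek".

"pirpumnek" has last vowel 'e'. The stems whose last vowel is 'e' (zohwuhges → zohwuhgus, nefgew → nefguw, wiwiwek → wiwiwuk) change the last vowel to 'u'.
The other patterns: stems whose last vowel is 'u' add -ori; stems whose last vowel is 'a' delete the last vowel and add -oth; stems whose last vowel is 'i' repeat the first consonant+vowel as a prefix.
So pirpumnek → pirpumnuk.

pirpumnuk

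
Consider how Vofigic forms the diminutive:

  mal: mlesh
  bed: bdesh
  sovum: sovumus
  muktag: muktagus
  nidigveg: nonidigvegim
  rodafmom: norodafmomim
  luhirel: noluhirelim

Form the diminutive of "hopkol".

"hopkol" has 2 vowels. The stems with 2 vowels (sovum → sovumus, muktag → muktagus) add -us.
So hopkol → hopkolus.

hopkolus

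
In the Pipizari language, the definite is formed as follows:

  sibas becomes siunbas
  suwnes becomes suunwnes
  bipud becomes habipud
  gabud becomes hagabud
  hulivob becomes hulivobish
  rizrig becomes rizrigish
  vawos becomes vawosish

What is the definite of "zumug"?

"zumug" has last vowel 'u'. The stems whose last vowel is 'u' (bipud → habipud, gabud → hagabud) add the prefix ha-.
The other patterns: stems whose last vowel is 'a' or 'e' insert -un- after the first vowel; stems whose last vowel is 'i' or 'o' add -ish.
So zumug → hazumug.

hazumug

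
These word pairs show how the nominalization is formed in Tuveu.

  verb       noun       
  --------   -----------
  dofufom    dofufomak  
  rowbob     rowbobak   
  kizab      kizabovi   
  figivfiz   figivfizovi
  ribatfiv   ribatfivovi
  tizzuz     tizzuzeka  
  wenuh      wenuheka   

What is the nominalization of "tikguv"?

tikguveka

"tikguv" has last vowel 'u'. The stems whose last vowel is 'u' (tizzuz → tizzuzeka, wenuh → wenuheka) add -eka.
So tikguv → tikguveka.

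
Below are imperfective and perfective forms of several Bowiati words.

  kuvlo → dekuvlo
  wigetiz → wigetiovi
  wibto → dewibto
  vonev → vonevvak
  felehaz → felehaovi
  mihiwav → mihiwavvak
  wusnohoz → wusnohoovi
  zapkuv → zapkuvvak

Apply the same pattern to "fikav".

"fikav" ends in -v. The stems ending in -v (mihiwav → mihiwavvak, vonev → vonevvak, zapkuv → zapkuvvak) double the final consonant and add -ak.
The other patterns: stems ending in -z drop the final letter and add -ovi; stems ending in -o add the prefix de-.
So fikav → fikavvak.

fikavvak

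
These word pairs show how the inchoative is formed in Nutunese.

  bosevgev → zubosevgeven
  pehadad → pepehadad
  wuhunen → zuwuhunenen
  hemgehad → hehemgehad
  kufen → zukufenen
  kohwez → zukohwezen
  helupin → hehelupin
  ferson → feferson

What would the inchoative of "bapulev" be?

kufen and helupin both end in -n yet inflect differently (zukufenen, hehelupin), so the final letter is not what conditions the rule; the last vowel is.
"bapulev" has last vowel 'e'. The stems whose last vowel is 'e' (kohwez → zukohwezen, kufen → zukufenen, wuhunen → zuwuhunenen) add zu- … -en around the stem.
The other pattern: stems whose last vowel is 'a', 'i' or 'o' repeat the first consonant+vowel as a prefix.
So bapulev → zubapuleven.

zubapuleven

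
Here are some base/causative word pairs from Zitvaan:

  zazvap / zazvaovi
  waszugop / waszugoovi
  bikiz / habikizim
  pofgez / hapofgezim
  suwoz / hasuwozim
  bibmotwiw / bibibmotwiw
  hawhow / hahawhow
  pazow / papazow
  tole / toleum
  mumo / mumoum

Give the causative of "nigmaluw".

"nigmaluw" ends in -w. The stems ending in -w (bibmotwiw → bibibmotwiw, hawhow → hahawhow, pazow → papazow) repeat the first consonant+vowel as a prefix.
The other patterns: stems ending in -p drop the final letter and add -ovi; stems ending in -z add ha- … -im around the stem; stems ending in -e or -o add -um.
So nigmaluw → ninigmaluw.

ninigmaluw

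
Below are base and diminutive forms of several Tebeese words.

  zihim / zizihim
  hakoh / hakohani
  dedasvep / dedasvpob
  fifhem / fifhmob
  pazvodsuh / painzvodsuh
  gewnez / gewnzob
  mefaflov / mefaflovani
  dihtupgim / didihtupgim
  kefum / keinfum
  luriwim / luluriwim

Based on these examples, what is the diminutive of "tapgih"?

"tapgih" has last vowel 'i'. The stems whose last vowel is 'i' (zihim → zizihim, dihtupgim → didihtupgim, luriwim → luluriwim) repeat the first consonant+vowel as a prefix.
So tapgih → tatapgih.

tatapgih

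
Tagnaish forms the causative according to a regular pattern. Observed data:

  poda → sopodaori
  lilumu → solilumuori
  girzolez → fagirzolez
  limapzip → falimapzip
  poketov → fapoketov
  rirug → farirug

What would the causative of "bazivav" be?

lilumu and rirug both have last vowel 'u' yet inflect differently (solilumuori, farirug), so the last vowel is not what conditions the rule; whether the stem ends in a vowel or a consonant is.
"bazivav" ends in a consonant. The stems ending in a consonant (girzolez → fagirzolez, limapzip → falimapzip, poketov → fapoketov) add the prefix fa-.
The other pattern: stems ending in a vowel add so- … -ori around the stem.
So bazivav → fabazivav.

fabazivav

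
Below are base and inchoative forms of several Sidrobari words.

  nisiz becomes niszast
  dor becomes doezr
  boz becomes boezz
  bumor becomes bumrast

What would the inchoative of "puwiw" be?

nisiz and boz both end in -z yet inflect differently (niszast, boezz), so the final letter is not what conditions the rule; the number of vowels is.
"puwiw" has 2 vowels. The stems with 2 vowels (bumor → bumrast, nisiz → niszast) delete the last vowel and add -ast.
The other pattern: stems with 1 vowel insert -ez- after the first vowel.
So puwiw → puwwast.

puwwast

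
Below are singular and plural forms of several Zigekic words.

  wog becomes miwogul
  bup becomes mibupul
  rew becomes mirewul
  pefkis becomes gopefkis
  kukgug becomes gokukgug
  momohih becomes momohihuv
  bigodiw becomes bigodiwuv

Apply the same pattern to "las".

milasul

wog and kukgug both end in -g yet inflect differently (miwogul, gokukgug), so the final letter is not what conditions the rule; the number of vowels is.
"las" has 1 vowel. The stems with 1 vowel (wog → miwogul, bup → mibupul, rew → mirewul) add mi- … -ul around the stem.
The other patterns: stems with 2 vowels add the prefix go-; stems with 3 vowels add -uv.
So las → milasul.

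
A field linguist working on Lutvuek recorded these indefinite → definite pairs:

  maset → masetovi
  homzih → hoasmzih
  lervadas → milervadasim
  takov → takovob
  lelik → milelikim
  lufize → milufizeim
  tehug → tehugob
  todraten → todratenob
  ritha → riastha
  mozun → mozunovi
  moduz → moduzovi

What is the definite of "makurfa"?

todraten and mozun both end in -n yet inflect differently (todratenob, mozunovi), so the final letter is not what conditions the rule; the first letter is.
"makurfa" begins with m-. The stems beginning with m- (mozun → mozunovi, moduz → moduzovi, maset → masetovi) add -ovi.
The other patterns: stems beginning with t- add -ob; stems beginning with l- add mi- … -im around the stem; stems beginning with h- or r- insert -as- after the first vowel.
So makurfa → makurfaovi.

makurfaovi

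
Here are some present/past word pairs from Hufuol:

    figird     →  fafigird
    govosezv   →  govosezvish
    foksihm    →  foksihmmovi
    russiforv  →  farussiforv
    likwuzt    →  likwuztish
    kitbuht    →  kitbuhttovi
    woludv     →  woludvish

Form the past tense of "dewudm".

russiforv and govosezv both end in -v yet inflect differently (farussiforv, govosezvish), so the final letter is not what conditions the rule; the second-to-last letter is.
"dewudm" has second-to-last letter 'd'. The one such stem in the data (woludv → woludvish) adds -ish, so the same rule applies.
The other patterns: stems whose second-to-last letter is 'r' add the prefix fa-; stems whose second-to-last letter is 'h' double the final consonant and add -ovi.
So dewudm → dewudmish.

dewudmish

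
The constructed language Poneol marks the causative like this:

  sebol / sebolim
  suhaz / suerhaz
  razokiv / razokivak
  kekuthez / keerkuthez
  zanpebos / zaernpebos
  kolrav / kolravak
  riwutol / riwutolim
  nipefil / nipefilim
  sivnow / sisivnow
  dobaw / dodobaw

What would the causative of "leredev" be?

leredevak

"leredev" ends in -v. The stems ending in -v (kolrav → kolravak, razokiv → razokivak) add -ak.
So leredev → leredevak.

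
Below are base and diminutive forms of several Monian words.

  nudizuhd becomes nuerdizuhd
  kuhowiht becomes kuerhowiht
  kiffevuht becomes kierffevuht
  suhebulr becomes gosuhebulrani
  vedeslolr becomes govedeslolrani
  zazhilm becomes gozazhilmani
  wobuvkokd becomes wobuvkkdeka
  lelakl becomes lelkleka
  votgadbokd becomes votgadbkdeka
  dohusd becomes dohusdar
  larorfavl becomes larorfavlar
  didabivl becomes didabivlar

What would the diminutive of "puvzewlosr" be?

puvzewlosrar

nudizuhd and wobuvkokd both end in -d yet inflect differently (nuerdizuhd, wobuvkkdeka), so the final letter is not what conditions the rule; the second-to-last letter is.
"puvzewlosr" has second-to-last letter 's'. The one such stem in the data (dohusd → dohusdar) adds -ar, so the same rule applies.
The other patterns: stems whose second-to-last letter is 'h' insert -er- after the first vowel; stems whose second-to-last letter is 'l' add go- … -ani around the stem; stems whose second-to-last letter is 'k' delete the last vowel and add -eka.
So puvzewlosr → puvzewlosrar.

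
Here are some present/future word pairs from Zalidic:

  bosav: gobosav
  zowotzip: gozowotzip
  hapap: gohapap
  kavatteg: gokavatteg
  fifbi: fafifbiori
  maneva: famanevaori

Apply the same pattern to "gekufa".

fagekufaori

zowotzip and fifbi both have last vowel 'i' yet inflect differently (gozowotzip, fafifbiori), so the last vowel is not what conditions the rule; whether the stem ends in a vowel or a consonant is.
"gekufa" ends in a vowel. The stems ending in a vowel (fifbi → fafifbiori, maneva → famanevaori) add fa- … -ori around the stem.
So gekufa → fagekufaori.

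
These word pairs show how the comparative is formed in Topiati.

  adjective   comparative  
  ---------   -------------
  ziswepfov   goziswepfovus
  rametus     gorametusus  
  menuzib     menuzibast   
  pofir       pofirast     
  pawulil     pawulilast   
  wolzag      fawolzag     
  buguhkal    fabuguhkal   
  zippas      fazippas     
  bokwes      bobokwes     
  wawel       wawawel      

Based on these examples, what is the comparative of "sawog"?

"sawog" has last vowel 'o'. The one such stem in the data (ziswepfov → goziswepfovus) adds go- … -us around the stem, so the same rule applies.
The other patterns: stems whose last vowel is 'i' add -ast; stems whose last vowel is 'a' add the prefix fa-; stems whose last vowel is 'e' repeat the first consonant+vowel as a prefix.
So sawog → gosawogus.

gosawogus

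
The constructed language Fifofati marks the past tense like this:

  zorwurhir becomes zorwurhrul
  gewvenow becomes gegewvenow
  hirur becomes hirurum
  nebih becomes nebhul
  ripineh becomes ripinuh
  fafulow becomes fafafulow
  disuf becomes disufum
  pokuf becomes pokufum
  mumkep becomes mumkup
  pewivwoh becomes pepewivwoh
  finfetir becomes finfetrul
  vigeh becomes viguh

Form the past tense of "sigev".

"sigev" has last vowel 'e'. The stems whose last vowel is 'e' (ripineh → ripinuh, mumkep → mumkup, vigeh → viguh) change the last vowel to 'u'.
So sigev → siguv.

siguv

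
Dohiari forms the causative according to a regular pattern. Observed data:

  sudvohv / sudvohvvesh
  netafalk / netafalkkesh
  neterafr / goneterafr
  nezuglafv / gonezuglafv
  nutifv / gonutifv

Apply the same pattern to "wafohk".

wafohkkesh

"wafohk" has second-to-last letter 'h'. The one such stem in the data (sudvohv → sudvohvvesh) doubles the final consonant and adds -esh (as does netafalk), so the same rule applies.
So wafohk → wafohkkesh.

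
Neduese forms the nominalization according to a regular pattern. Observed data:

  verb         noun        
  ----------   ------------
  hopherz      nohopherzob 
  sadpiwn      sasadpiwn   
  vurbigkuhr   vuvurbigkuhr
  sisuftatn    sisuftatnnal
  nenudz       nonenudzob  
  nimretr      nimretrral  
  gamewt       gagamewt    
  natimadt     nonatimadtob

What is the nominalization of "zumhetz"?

zumhetzzal

sadpiwn and sisuftatn both end in -n yet inflect differently (sasadpiwn, sisuftatnnal), so the final letter is not what conditions the rule; the second-to-last letter is.
"zumhetz" has second-to-last letter 't'. The stems whose second-to-last letter is 't' (sisuftatn → sisuftatnnal, nimretr → nimretrral) double the final consonant and add -al.
So zumhetz → zumhetzzal.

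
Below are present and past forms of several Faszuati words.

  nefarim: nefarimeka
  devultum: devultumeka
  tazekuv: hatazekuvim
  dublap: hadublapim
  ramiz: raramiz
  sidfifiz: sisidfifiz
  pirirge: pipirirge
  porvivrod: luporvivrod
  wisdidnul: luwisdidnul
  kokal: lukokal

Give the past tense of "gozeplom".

devultum and tazekuv both have last vowel 'u' yet inflect differently (devultumeka, hatazekuvim), so the last vowel is not what conditions the rule; the final letter is.
"gozeplom" ends in -m. The stems ending in -m (nefarim → nefarimeka, devultum → devultumeka) add -eka.
The other patterns: stems ending in -p or -v add ha- … -im around the stem; stems ending in -e or -z repeat the first consonant+vowel as a prefix; stems ending in -d or -l add the prefix lu-.
So gozeplom → gozeplomeka.

gozeplomeka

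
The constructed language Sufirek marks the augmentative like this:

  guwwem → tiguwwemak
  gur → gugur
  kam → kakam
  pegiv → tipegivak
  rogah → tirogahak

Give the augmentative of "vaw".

vavaw

guwwem and kam both end in -m yet inflect differently (tiguwwemak, kakam), so the final letter is not what conditions the rule; the number of vowels is.
"vaw" has 1 vowel. The stems with 1 vowel (gur → gugur, kam → kakam) repeat the first consonant+vowel as a prefix.
The other pattern: stems with 2 vowels add ti- … -ak around the stem.
So vaw → vavaw.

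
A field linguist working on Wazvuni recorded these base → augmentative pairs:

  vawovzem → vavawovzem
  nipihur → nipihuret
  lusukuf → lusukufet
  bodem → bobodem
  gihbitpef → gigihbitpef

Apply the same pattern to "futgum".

gihbitpef and lusukuf both end in -f yet inflect differently (gigihbitpef, lusukufet), so the final letter is not what conditions the rule; the last vowel is.
"futgum" has last vowel 'u'. The stems whose last vowel is 'u' (nipihur → nipihuret, lusukuf → lusukufet) add -et.
The other pattern: stems whose last vowel is 'e' repeat the first consonant+vowel as a prefix.
So futgum → futgumet.

futgumet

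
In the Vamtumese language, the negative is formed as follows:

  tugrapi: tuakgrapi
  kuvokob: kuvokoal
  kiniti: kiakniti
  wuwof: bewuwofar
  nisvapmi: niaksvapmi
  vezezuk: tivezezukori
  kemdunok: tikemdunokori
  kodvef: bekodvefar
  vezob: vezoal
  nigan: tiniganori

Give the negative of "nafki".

vezob and wuwof both have last vowel 'o' yet inflect differently (vezoal, bewuwofar), so the last vowel is not what conditions the rule; the final letter is.
"nafki" ends in -i. The stems ending in -i (kiniti → kiakniti, tugrapi → tuakgrapi, nisvapmi → niaksvapmi) insert -ak- after the first vowel.
The other patterns: stems ending in -b drop the final letter and add -al; stems ending in -f add be- … -ar around the stem; stems ending in -k or -n add ti- … -ori around the stem.
So nafki → naakfki.

naakfki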